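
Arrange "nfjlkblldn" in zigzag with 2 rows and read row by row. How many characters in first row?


Zigzag "nfjlkblldn" into 2 rows:
Placing characters:
  'n' => row 0
  'f' => row 1
  'j' => row 0
  'l' => row 1
  'k' => row 0
  'b' => row 1
  'l' => row 0
  'l' => row 1
  'd' => row 0
  'n' => row 1
Rows:
  Row 0: "njkld"
  Row 1: "flbln"
First row length: 5

5


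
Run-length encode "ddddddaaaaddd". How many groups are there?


Input: ddddddaaaaddd
Scanning for consecutive runs:
  Group 1: 'd' x 6 (positions 0-5)
  Group 2: 'a' x 4 (positions 6-9)
  Group 3: 'd' x 3 (positions 10-12)
Total groups: 3

3


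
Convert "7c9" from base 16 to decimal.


Input: "7c9" in base 16
Positional expansion:
  Digit '7' (value 7) x 16^2 = 1792
  Digit 'c' (value 12) x 16^1 = 192
  Digit '9' (value 9) x 16^0 = 9
Sum = 1993

1993


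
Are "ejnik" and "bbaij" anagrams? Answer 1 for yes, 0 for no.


Strings: "ejnik", "bbaij"
Sorted first:  eijkn
Sorted second: abbij
Differ at position 0: 'e' vs 'a' => not anagrams

0


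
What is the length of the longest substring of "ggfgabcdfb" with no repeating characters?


Input: "ggfgabcdfb"
Sliding window (track last position of each char):
  Position 0 ('g'): window [0,0] length 1 -- new best
  Position 1 ('g'): repeat (last at 0), move window start to 1
  Position 1 ('g'): window [1,1] length 1
  Position 2 ('f'): window [1,2] length 2 -- new best
  Position 3 ('g'): repeat (last at 1), move window start to 2
  Position 3 ('g'): window [2,3] length 2
  Position 4 ('a'): window [2,4] length 3 -- new best
  Position 5 ('b'): window [2,5] length 4 -- new best
  Position 6 ('c'): window [2,6] length 5 -- new best
  Position 7 ('d'): window [2,7] length 6 -- new best
  Position 8 ('f'): repeat (last at 2), move window start to 3
  Position 8 ('f'): window [3,8] length 6
  Position 9 ('b'): repeat (last at 5), move window start to 6
  Position 9 ('b'): window [6,9] length 4
Longest substring with no repeats: "fgabcd" with length 6

6


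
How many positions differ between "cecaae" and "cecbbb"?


Comparing "cecaae" and "cecbbb" position by position:
  Position 0: 'c' vs 'c' => same
  Position 1: 'e' vs 'e' => same
  Position 2: 'c' vs 'c' => same
  Position 3: 'a' vs 'b' => DIFFER
  Position 4: 'a' vs 'b' => DIFFER
  Position 5: 'e' vs 'b' => DIFFER
Positions that differ: 3

3


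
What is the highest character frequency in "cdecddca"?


Input: cdecddca
Character counts:
  'a': 1
  'c': 3
  'd': 3
  'e': 1
Maximum frequency: 3

3


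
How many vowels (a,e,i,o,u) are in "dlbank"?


Input: dlbank
Checking each character:
  'd' at position 0: consonant
  'l' at position 1: consonant
  'b' at position 2: consonant
  'a' at position 3: vowel (running total: 1)
  'n' at position 4: consonant
  'k' at position 5: consonant
Total vowels: 1

1


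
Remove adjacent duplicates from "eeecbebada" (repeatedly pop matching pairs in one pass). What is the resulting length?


Input: eeecbebada
Stack-based adjacent duplicate removal:
  Read 'e': push. Stack: e
  Read 'e': matches stack top 'e' => pop. Stack: (empty)
  Read 'e': push. Stack: e
  Read 'c': push. Stack: ec
  Read 'b': push. Stack: ecb
  Read 'e': push. Stack: ecbe
  Read 'b': push. Stack: ecbeb
  Read 'a': push. Stack: ecbeba
  Read 'd': push. Stack: ecbebad
  Read 'a': push. Stack: ecbebada
Final stack: "ecbebada" (length 8)

8


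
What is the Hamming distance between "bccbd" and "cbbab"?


Comparing "bccbd" and "cbbab" position by position:
  Position 0: 'b' vs 'c' => differ
  Position 1: 'c' vs 'b' => differ
  Position 2: 'c' vs 'b' => differ
  Position 3: 'b' vs 'a' => differ
  Position 4: 'd' vs 'b' => differ
Total differences (Hamming distance): 5

5


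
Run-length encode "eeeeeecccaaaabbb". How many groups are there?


Input: eeeeeecccaaaabbb
Scanning for consecutive runs:
  Group 1: 'e' x 6 (positions 0-5)
  Group 2: 'c' x 3 (positions 6-8)
  Group 3: 'a' x 4 (positions 9-12)
  Group 4: 'b' x 3 (positions 13-15)
Total groups: 4

4


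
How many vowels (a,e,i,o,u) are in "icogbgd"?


Input: icogbgd
Checking each character:
  'i' at position 0: vowel (running total: 1)
  'c' at position 1: consonant
  'o' at position 2: vowel (running total: 2)
  'g' at position 3: consonant
  'b' at position 4: consonant
  'g' at position 5: consonant
  'd' at position 6: consonant
Total vowels: 2

2


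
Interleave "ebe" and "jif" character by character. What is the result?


Interleaving "ebe" and "jif":
  Position 0: 'e' from first, 'j' from second => "ej"
  Position 1: 'b' from first, 'i' from second => "bi"
  Position 2: 'e' from first, 'f' from second => "ef"
Result: ejbief

ejbief


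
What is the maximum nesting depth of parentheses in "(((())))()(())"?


Input: "(((())))()(())"
Tracking depth:
  Position 0 '(': depth becomes 1
  Position 1 '(': depth becomes 2
  Position 2 '(': depth becomes 3
  Position 3 '(': depth becomes 4
  Position 4 ')': depth becomes 3
  Position 5 ')': depth becomes 2
  Position 6 ')': depth becomes 1
  Position 7 ')': depth becomes 0
  Position 8 '(': depth becomes 1
  Position 9 ')': depth becomes 0
  Position 10 '(': depth becomes 1
  Position 11 '(': depth becomes 2
  Position 12 ')': depth becomes 1
  Position 13 ')': depth becomes 0
Maximum depth reached: 4

4


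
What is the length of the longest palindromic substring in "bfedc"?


Input: "bfedc"
Checking substrings for palindromes:
  No multi-char palindromic substrings found
Longest palindromic substring: "b" with length 1

1


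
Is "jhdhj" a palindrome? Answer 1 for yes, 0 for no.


Input: jhdhj
Reversed: jhdhj
  Compare pos 0 ('j') with pos 4 ('j'): match
  Compare pos 1 ('h') with pos 3 ('h'): match
Result: palindrome

1


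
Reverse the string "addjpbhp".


Input: addjpbhp
Reading characters right to left:
  Position 7: 'p'
  Position 6: 'h'
  Position 5: 'b'
  Position 4: 'p'
  Position 3: 'j'
  Position 2: 'd'
  Position 1: 'd'
  Position 0: 'a'
Reversed: phbpjdda

phbpjdda


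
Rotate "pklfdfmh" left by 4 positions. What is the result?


Input: "pklfdfmh", rotate left by 4
First 4 characters: "pklf"
Remaining characters: "dfmh"
Concatenate remaining + first: "dfmh" + "pklf" = "dfmhpklf"

dfmhpklf


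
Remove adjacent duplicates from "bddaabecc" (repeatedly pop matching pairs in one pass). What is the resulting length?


Input: bddaabecc
Stack-based adjacent duplicate removal:
  Read 'b': push. Stack: b
  Read 'd': push. Stack: bd
  Read 'd': matches stack top 'd' => pop. Stack: b
  Read 'a': push. Stack: ba
  Read 'a': matches stack top 'a' => pop. Stack: b
  Read 'b': matches stack top 'b' => pop. Stack: (empty)
  Read 'e': push. Stack: e
  Read 'c': push. Stack: ec
  Read 'c': matches stack top 'c' => pop. Stack: e
Final stack: "e" (length 1)

1


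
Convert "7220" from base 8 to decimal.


Input: "7220" in base 8
Positional expansion:
  Digit '7' (value 7) x 8^3 = 3584
  Digit '2' (value 2) x 8^2 = 128
  Digit '2' (value 2) x 8^1 = 16
  Digit '0' (value 0) x 8^0 = 0
Sum = 3728

3728


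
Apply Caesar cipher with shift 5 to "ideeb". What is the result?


Caesar cipher: shift "ideeb" by 5
  'i' (pos 8) + 5 = pos 13 = 'n'
  'd' (pos 3) + 5 = pos 8 = 'i'
  'e' (pos 4) + 5 = pos 9 = 'j'
  'e' (pos 4) + 5 = pos 9 = 'j'
  'b' (pos 1) + 5 = pos 6 = 'g'
Result: nijjg

nijjg


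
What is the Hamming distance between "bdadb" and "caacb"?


Comparing "bdadb" and "caacb" position by position:
  Position 0: 'b' vs 'c' => differ
  Position 1: 'd' vs 'a' => differ
  Position 2: 'a' vs 'a' => same
  Position 3: 'd' vs 'c' => differ
  Position 4: 'b' vs 'b' => same
Total differences (Hamming distance): 3

3


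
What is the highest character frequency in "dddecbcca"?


Input: dddecbcca
Character counts:
  'a': 1
  'b': 1
  'c': 3
  'd': 3
  'e': 1
Maximum frequency: 3

3


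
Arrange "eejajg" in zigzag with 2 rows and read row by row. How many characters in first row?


Zigzag "eejajg" into 2 rows:
Placing characters:
  'e' => row 0
  'e' => row 1
  'j' => row 0
  'a' => row 1
  'j' => row 0
  'g' => row 1
Rows:
  Row 0: "ejj"
  Row 1: "eag"
First row length: 3

3


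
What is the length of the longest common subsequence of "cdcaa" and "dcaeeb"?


LCS of "cdcaa" and "dcaeeb"
DP table:
           d    c    a    e    e    b
      0    0    0    0    0    0    0
  c   0    0    1    1    1    1    1
  d   0    1    1    1    1    1    1
  c   0    1    2    2    2    2    2
  a   0    1    2    3    3    3    3
  a   0    1    2    3    3    3    3
LCS length = dp[5][6] = 3

3


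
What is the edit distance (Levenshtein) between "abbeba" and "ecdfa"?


Computing edit distance: "abbeba" -> "ecdfa"
DP table:
           e    c    d    f    a
      0    1    2    3    4    5
  a   1    1    2    3    4    4
  b   2    2    2    3    4    5
  b   3    3    3    3    4    5
  e   4    3    4    4    4    5
  b   5    4    4    5    5    5
  a   6    5    5    5    6    5
Edit distance = dp[6][5] = 5

5


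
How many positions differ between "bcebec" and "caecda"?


Comparing "bcebec" and "caecda" position by position:
  Position 0: 'b' vs 'c' => DIFFER
  Position 1: 'c' vs 'a' => DIFFER
  Position 2: 'e' vs 'e' => same
  Position 3: 'b' vs 'c' => DIFFER
  Position 4: 'e' vs 'd' => DIFFER
  Position 5: 'c' vs 'a' => DIFFER
Positions that differ: 5

5


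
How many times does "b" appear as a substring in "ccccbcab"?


Searching for "b" in "ccccbcab"
Scanning each position:
  Position 0: "c" => no
  Position 1: "c" => no
  Position 2: "c" => no
  Position 3: "c" => no
  Position 4: "b" => MATCH
  Position 5: "c" => no
  Position 6: "a" => no
  Position 7: "b" => MATCH
Total occurrences: 2

2


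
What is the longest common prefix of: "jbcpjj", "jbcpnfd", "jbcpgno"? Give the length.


Words: jbcpjj, jbcpnfd, jbcpgno
  Position 0: all 'j' => match
  Position 1: all 'b' => match
  Position 2: all 'c' => match
  Position 3: all 'p' => match
  Position 4: ('j', 'n', 'g') => mismatch, stop
LCP = "jbcp" (length 4)

4


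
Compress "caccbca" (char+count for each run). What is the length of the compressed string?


Input: caccbca
Runs:
  'c' x 1 => "c1"
  'a' x 1 => "a1"
  'c' x 2 => "c2"
  'b' x 1 => "b1"
  'c' x 1 => "c1"
  'a' x 1 => "a1"
Compressed: "c1a1c2b1c1a1"
Compressed length: 12

12


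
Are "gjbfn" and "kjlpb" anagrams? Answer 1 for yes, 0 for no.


Strings: "gjbfn", "kjlpb"
Sorted first:  bfgjn
Sorted second: bjklp
Differ at position 1: 'f' vs 'j' => not anagrams

0


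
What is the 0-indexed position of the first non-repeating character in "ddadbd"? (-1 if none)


Input: ddadbd
Character frequencies:
  'a': 1
  'b': 1
  'd': 4
Scanning left to right for freq == 1:
  Position 0 ('d'): freq=4, skip
  Position 1 ('d'): freq=4, skip
  Position 2 ('a'): unique! => answer = 2

2


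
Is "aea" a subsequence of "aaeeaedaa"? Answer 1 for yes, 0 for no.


Check if "aea" is a subsequence of "aaeeaedaa"
Greedy scan:
  Position 0 ('a'): matches sub[0] = 'a'
  Position 1 ('a'): no match needed
  Position 2 ('e'): matches sub[1] = 'e'
  Position 3 ('e'): no match needed
  Position 4 ('a'): matches sub[2] = 'a'
  Position 5 ('e'): no match needed
  Position 6 ('d'): no match needed
  Position 7 ('a'): no match needed
  Position 8 ('a'): no match needed
All 3 characters matched => is a subsequence

1


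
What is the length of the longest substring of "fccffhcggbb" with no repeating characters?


Input: "fccffhcggbb"
Sliding window (track last position of each char):
  Position 0 ('f'): window [0,0] length 1 -- new best
  Position 1 ('c'): window [0,1] length 2 -- new best
  Position 2 ('c'): repeat (last at 1), move window start to 2
  Position 2 ('c'): window [2,2] length 1
  Position 3 ('f'): window [2,3] length 2
  Position 4 ('f'): repeat (last at 3), move window start to 4
  Position 4 ('f'): window [4,4] length 1
  Position 5 ('h'): window [4,5] length 2
  Position 6 ('c'): window [4,6] length 3 -- new best
  Position 7 ('g'): window [4,7] length 4 -- new best
  Position 8 ('g'): repeat (last at 7), move window start to 8
  Position 8 ('g'): window [8,8] length 1
  Position 9 ('b'): window [8,9] length 2
  Position 10 ('b'): repeat (last at 9), move window start to 10
  Position 10 ('b'): window [10,10] length 1
Longest substring with no repeats: "fhcg" with length 4

4


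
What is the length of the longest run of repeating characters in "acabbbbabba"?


Input: "acabbbbabba"
Scanning for longest run:
  Position 1 ('c'): new char, reset run to 1
  Position 2 ('a'): new char, reset run to 1
  Position 3 ('b'): new char, reset run to 1
  Position 4 ('b'): continues run of 'b', length=2
  Position 5 ('b'): continues run of 'b', length=3
  Position 6 ('b'): continues run of 'b', length=4
  Position 7 ('a'): new char, reset run to 1
  Position 8 ('b'): new char, reset run to 1
  Position 9 ('b'): continues run of 'b', length=2
  Position 10 ('a'): new char, reset run to 1
Longest run: 'b' with length 4

4


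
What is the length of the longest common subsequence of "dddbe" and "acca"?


LCS of "dddbe" and "acca"
DP table:
           a    c    c    a
      0    0    0    0    0
  d   0    0    0    0    0
  d   0    0    0    0    0
  d   0    0    0    0    0
  b   0    0    0    0    0
  e   0    0    0    0    0
LCS length = dp[5][4] = 0

0


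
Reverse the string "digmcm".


Input: digmcm
Reading characters right to left:
  Position 5: 'm'
  Position 4: 'c'
  Position 3: 'm'
  Position 2: 'g'
  Position 1: 'i'
  Position 0: 'd'
Reversed: mcmgid

mcmgid


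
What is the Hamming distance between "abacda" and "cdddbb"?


Comparing "abacda" and "cdddbb" position by position:
  Position 0: 'a' vs 'c' => differ
  Position 1: 'b' vs 'd' => differ
  Position 2: 'a' vs 'd' => differ
  Position 3: 'c' vs 'd' => differ
  Position 4: 'd' vs 'b' => differ
  Position 5: 'a' vs 'b' => differ
Total differences (Hamming distance): 6

6


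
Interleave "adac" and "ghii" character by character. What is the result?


Interleaving "adac" and "ghii":
  Position 0: 'a' from first, 'g' from second => "ag"
  Position 1: 'd' from first, 'h' from second => "dh"
  Position 2: 'a' from first, 'i' from second => "ai"
  Position 3: 'c' from first, 'i' from second => "ci"
Result: agdhaici

agdhaici


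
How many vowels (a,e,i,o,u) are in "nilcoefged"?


Input: nilcoefged
Checking each character:
  'n' at position 0: consonant
  'i' at position 1: vowel (running total: 1)
  'l' at position 2: consonant
  'c' at position 3: consonant
  'o' at position 4: vowel (running total: 2)
  'e' at position 5: vowel (running total: 3)
  'f' at position 6: consonant
  'g' at position 7: consonant
  'e' at position 8: vowel (running total: 4)
  'd' at position 9: consonant
Total vowels: 4

4


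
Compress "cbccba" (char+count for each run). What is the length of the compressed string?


Input: cbccba
Runs:
  'c' x 1 => "c1"
  'b' x 1 => "b1"
  'c' x 2 => "c2"
  'b' x 1 => "b1"
  'a' x 1 => "a1"
Compressed: "c1b1c2b1a1"
Compressed length: 10

10


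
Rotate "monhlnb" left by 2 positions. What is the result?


Input: "monhlnb", rotate left by 2
First 2 characters: "mo"
Remaining characters: "nhlnb"
Concatenate remaining + first: "nhlnb" + "mo" = "nhlnbmo"

nhlnbmo


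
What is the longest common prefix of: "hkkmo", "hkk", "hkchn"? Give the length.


Words: hkkmo, hkk, hkchn
  Position 0: all 'h' => match
  Position 1: all 'k' => match
  Position 2: ('k', 'k', 'c') => mismatch, stop
LCP = "hk" (length 2)

2


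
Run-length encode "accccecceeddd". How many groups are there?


Input: accccecceeddd
Scanning for consecutive runs:
  Group 1: 'a' x 1 (positions 0-0)
  Group 2: 'c' x 4 (positions 1-4)
  Group 3: 'e' x 1 (positions 5-5)
  Group 4: 'c' x 2 (positions 6-7)
  Group 5: 'e' x 2 (positions 8-9)
  Group 6: 'd' x 3 (positions 10-12)
Total groups: 6

6


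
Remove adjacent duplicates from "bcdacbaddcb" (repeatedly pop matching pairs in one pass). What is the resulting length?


Input: bcdacbaddcb
Stack-based adjacent duplicate removal:
  Read 'b': push. Stack: b
  Read 'c': push. Stack: bc
  Read 'd': push. Stack: bcd
  Read 'a': push. Stack: bcda
  Read 'c': push. Stack: bcdac
  Read 'b': push. Stack: bcdacb
  Read 'a': push. Stack: bcdacba
  Read 'd': push. Stack: bcdacbad
  Read 'd': matches stack top 'd' => pop. Stack: bcdacba
  Read 'c': push. Stack: bcdacbac
  Read 'b': push. Stack: bcdacbacb
Final stack: "bcdacbacb" (length 9)

9


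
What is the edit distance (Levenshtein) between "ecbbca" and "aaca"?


Computing edit distance: "ecbbca" -> "aaca"
DP table:
           a    a    c    a
      0    1    2    3    4
  e   1    1    2    3    4
  c   2    2    2    2    3
  b   3    3    3    3    3
  b   4    4    4    4    4
  c   5    5    5    4    5
  a   6    5    5    5    4
Edit distance = dp[6][4] = 4

4


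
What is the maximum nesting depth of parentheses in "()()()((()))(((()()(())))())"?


Input: "()()()((()))(((()()(())))())"
Tracking depth:
  Position 0 '(': depth becomes 1
  Position 1 ')': depth becomes 0
  Position 2 '(': depth becomes 1
  Position 3 ')': depth becomes 0
  Position 4 '(': depth becomes 1
  Position 5 ')': depth becomes 0
  Position 6 '(': depth becomes 1
  Position 7 '(': depth becomes 2
  Position 8 '(': depth becomes 3
  Position 9 ')': depth becomes 2
  Position 10 ')': depth becomes 1
  Position 11 ')': depth becomes 0
  Position 12 '(': depth becomes 1
  Position 13 '(': depth becomes 2
  Position 14 '(': depth becomes 3
  Position 15 '(': depth becomes 4
  Position 16 ')': depth becomes 3
  Position 17 '(': depth becomes 4
  Position 18 ')': depth becomes 3
  Position 19 '(': depth becomes 4
  Position 20 '(': depth becomes 5
  Position 21 ')': depth becomes 4
  Position 22 ')': depth becomes 3
  Position 23 ')': depth becomes 2
  Position 24 ')': depth becomes 1
  Position 25 '(': depth becomes 2
  Position 26 ')': depth becomes 1
  Position 27 ')': depth becomes 0
Maximum depth reached: 5

5


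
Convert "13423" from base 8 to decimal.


Input: "13423" in base 8
Positional expansion:
  Digit '1' (value 1) x 8^4 = 4096
  Digit '3' (value 3) x 8^3 = 1536
  Digit '4' (value 4) x 8^2 = 256
  Digit '2' (value 2) x 8^1 = 16
  Digit '3' (value 3) x 8^0 = 3
Sum = 5907

5907


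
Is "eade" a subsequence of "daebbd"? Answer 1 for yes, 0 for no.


Check if "eade" is a subsequence of "daebbd"
Greedy scan:
  Position 0 ('d'): no match needed
  Position 1 ('a'): no match needed
  Position 2 ('e'): matches sub[0] = 'e'
  Position 3 ('b'): no match needed
  Position 4 ('b'): no match needed
  Position 5 ('d'): no match needed
Only matched 1/4 characters => not a subsequence

0


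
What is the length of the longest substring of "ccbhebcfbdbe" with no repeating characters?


Input: "ccbhebcfbdbe"
Sliding window (track last position of each char):
  Position 0 ('c'): window [0,0] length 1 -- new best
  Position 1 ('c'): repeat (last at 0), move window start to 1
  Position 1 ('c'): window [1,1] length 1
  Position 2 ('b'): window [1,2] length 2 -- new best
  Position 3 ('h'): window [1,3] length 3 -- new best
  Position 4 ('e'): window [1,4] length 4 -- new best
  Position 5 ('b'): repeat (last at 2), move window start to 3
  Position 5 ('b'): window [3,5] length 3
  Position 6 ('c'): window [3,6] length 4
  Position 7 ('f'): window [3,7] length 5 -- new best
  Position 8 ('b'): repeat (last at 5), move window start to 6
  Position 8 ('b'): window [6,8] length 3
  Position 9 ('d'): window [6,9] length 4
  Position 10 ('b'): repeat (last at 8), move window start to 9
  Position 10 ('b'): window [9,10] length 2
  Position 11 ('e'): window [9,11] length 3
Longest substring with no repeats: "hebcf" with length 5

5


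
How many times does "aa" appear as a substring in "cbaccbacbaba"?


Searching for "aa" in "cbaccbacbaba"
Scanning each position:
  Position 0: "cb" => no
  Position 1: "ba" => no
  Position 2: "ac" => no
  Position 3: "cc" => no
  Position 4: "cb" => no
  Position 5: "ba" => no
  Position 6: "ac" => no
  Position 7: "cb" => no
  Position 8: "ba" => no
  Position 9: "ab" => no
  Position 10: "ba" => no
Total occurrences: 0

0


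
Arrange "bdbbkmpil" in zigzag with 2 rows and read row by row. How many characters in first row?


Zigzag "bdbbkmpil" into 2 rows:
Placing characters:
  'b' => row 0
  'd' => row 1
  'b' => row 0
  'b' => row 1
  'k' => row 0
  'm' => row 1
  'p' => row 0
  'i' => row 1
  'l' => row 0
Rows:
  Row 0: "bbkpl"
  Row 1: "dbmi"
First row length: 5

5


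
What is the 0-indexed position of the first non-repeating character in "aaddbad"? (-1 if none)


Input: aaddbad
Character frequencies:
  'a': 3
  'b': 1
  'd': 3
Scanning left to right for freq == 1:
  Position 0 ('a'): freq=3, skip
  Position 1 ('a'): freq=3, skip
  Position 2 ('d'): freq=3, skip
  Position 3 ('d'): freq=3, skip
  Position 4 ('b'): unique! => answer = 4

4


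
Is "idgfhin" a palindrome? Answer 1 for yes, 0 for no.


Input: idgfhin
Reversed: nihfgdi
  Compare pos 0 ('i') with pos 6 ('n'): MISMATCH
  Compare pos 1 ('d') with pos 5 ('i'): MISMATCH
  Compare pos 2 ('g') with pos 4 ('h'): MISMATCH
Result: not a palindrome

0


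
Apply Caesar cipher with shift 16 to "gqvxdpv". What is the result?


Caesar cipher: shift "gqvxdpv" by 16
  'g' (pos 6) + 16 = pos 22 = 'w'
  'q' (pos 16) + 16 = pos 6 = 'g'
  'v' (pos 21) + 16 = pos 11 = 'l'
  'x' (pos 23) + 16 = pos 13 = 'n'
  'd' (pos 3) + 16 = pos 19 = 't'
  'p' (pos 15) + 16 = pos 5 = 'f'
  'v' (pos 21) + 16 = pos 11 = 'l'
Result: wglntfl

wglntfl


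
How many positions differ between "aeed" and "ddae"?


Comparing "aeed" and "ddae" position by position:
  Position 0: 'a' vs 'd' => DIFFER
  Position 1: 'e' vs 'd' => DIFFER
  Position 2: 'e' vs 'a' => DIFFER
  Position 3: 'd' vs 'e' => DIFFER
Positions that differ: 4

4


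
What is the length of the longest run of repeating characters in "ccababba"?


Input: "ccababba"
Scanning for longest run:
  Position 1 ('c'): continues run of 'c', length=2
  Position 2 ('a'): new char, reset run to 1
  Position 3 ('b'): new char, reset run to 1
  Position 4 ('a'): new char, reset run to 1
  Position 5 ('b'): new char, reset run to 1
  Position 6 ('b'): continues run of 'b', length=2
  Position 7 ('a'): new char, reset run to 1
Longest run: 'c' with length 2

2


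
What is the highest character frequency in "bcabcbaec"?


Input: bcabcbaec
Character counts:
  'a': 2
  'b': 3
  'c': 3
  'e': 1
Maximum frequency: 3

3


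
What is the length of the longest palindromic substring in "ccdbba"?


Input: "ccdbba"
Checking substrings for palindromes:
  [0:2] "cc" (len 2) => palindrome
  [3:5] "bb" (len 2) => palindrome
Longest palindromic substring: "cc" with length 2

2


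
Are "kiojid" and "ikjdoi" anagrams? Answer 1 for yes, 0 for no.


Strings: "kiojid", "ikjdoi"
Sorted first:  diijko
Sorted second: diijko
Sorted forms match => anagrams

1


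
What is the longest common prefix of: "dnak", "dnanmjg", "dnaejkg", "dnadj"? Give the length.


Words: dnak, dnanmjg, dnaejkg, dnadj
  Position 0: all 'd' => match
  Position 1: all 'n' => match
  Position 2: all 'a' => match
  Position 3: ('k', 'n', 'e', 'd') => mismatch, stop
LCP = "dna" (length 3)

3


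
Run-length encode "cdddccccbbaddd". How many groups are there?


Input: cdddccccbbaddd
Scanning for consecutive runs:
  Group 1: 'c' x 1 (positions 0-0)
  Group 2: 'd' x 3 (positions 1-3)
  Group 3: 'c' x 4 (positions 4-7)
  Group 4: 'b' x 2 (positions 8-9)
  Group 5: 'a' x 1 (positions 10-10)
  Group 6: 'd' x 3 (positions 11-13)
Total groups: 6

6


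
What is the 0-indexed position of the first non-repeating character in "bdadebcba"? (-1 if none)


Input: bdadebcba
Character frequencies:
  'a': 2
  'b': 3
  'c': 1
  'd': 2
  'e': 1
Scanning left to right for freq == 1:
  Position 0 ('b'): freq=3, skip
  Position 1 ('d'): freq=2, skip
  Position 2 ('a'): freq=2, skip
  Position 3 ('d'): freq=2, skip
  Position 4 ('e'): unique! => answer = 4

4


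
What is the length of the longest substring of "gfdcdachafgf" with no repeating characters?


Input: "gfdcdachafgf"
Sliding window (track last position of each char):
  Position 0 ('g'): window [0,0] length 1 -- new best
  Position 1 ('f'): window [0,1] length 2 -- new best
  Position 2 ('d'): window [0,2] length 3 -- new best
  Position 3 ('c'): window [0,3] length 4 -- new best
  Position 4 ('d'): repeat (last at 2), move window start to 3
  Position 4 ('d'): window [3,4] length 2
  Position 5 ('a'): window [3,5] length 3
  Position 6 ('c'): repeat (last at 3), move window start to 4
  Position 6 ('c'): window [4,6] length 3
  Position 7 ('h'): window [4,7] length 4
  Position 8 ('a'): repeat (last at 5), move window start to 6
  Position 8 ('a'): window [6,8] length 3
  Position 9 ('f'): window [6,9] length 4
  Position 10 ('g'): window [6,10] length 5 -- new best
  Position 11 ('f'): repeat (last at 9), move window start to 10
  Position 11 ('f'): window [10,11] length 2
Longest substring with no repeats: "chafg" with length 5

5


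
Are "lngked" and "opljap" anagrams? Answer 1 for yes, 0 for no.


Strings: "lngked", "opljap"
Sorted first:  degkln
Sorted second: ajlopp
Differ at position 0: 'd' vs 'a' => not anagrams

0


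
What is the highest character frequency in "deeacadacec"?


Input: deeacadacec
Character counts:
  'a': 3
  'c': 3
  'd': 2
  'e': 3
Maximum frequency: 3

3


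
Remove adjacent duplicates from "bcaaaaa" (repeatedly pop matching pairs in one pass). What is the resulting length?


Input: bcaaaaa
Stack-based adjacent duplicate removal:
  Read 'b': push. Stack: b
  Read 'c': push. Stack: bc
  Read 'a': push. Stack: bca
  Read 'a': matches stack top 'a' => pop. Stack: bc
  Read 'a': push. Stack: bca
  Read 'a': matches stack top 'a' => pop. Stack: bc
  Read 'a': push. Stack: bca
Final stack: "bca" (length 3)

3


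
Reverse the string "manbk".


Input: manbk
Reading characters right to left:
  Position 4: 'k'
  Position 3: 'b'
  Position 2: 'n'
  Position 1: 'a'
  Position 0: 'm'
Reversed: kbnam

kbnam


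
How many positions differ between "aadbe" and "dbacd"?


Comparing "aadbe" and "dbacd" position by position:
  Position 0: 'a' vs 'd' => DIFFER
  Position 1: 'a' vs 'b' => DIFFER
  Position 2: 'd' vs 'a' => DIFFER
  Position 3: 'b' vs 'c' => DIFFER
  Position 4: 'e' vs 'd' => DIFFER
Positions that differ: 5

5


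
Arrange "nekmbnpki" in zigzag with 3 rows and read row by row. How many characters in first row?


Zigzag "nekmbnpki" into 3 rows:
Placing characters:
  'n' => row 0
  'e' => row 1
  'k' => row 2
  'm' => row 1
  'b' => row 0
  'n' => row 1
  'p' => row 2
  'k' => row 1
  'i' => row 0
Rows:
  Row 0: "nbi"
  Row 1: "emnk"
  Row 2: "kp"
First row length: 3

3


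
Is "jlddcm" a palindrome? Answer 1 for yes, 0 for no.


Input: jlddcm
Reversed: mcddlj
  Compare pos 0 ('j') with pos 5 ('m'): MISMATCH
  Compare pos 1 ('l') with pos 4 ('c'): MISMATCH
  Compare pos 2 ('d') with pos 3 ('d'): match
Result: not a palindrome

0


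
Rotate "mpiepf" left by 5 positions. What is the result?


Input: "mpiepf", rotate left by 5
First 5 characters: "mpiep"
Remaining characters: "f"
Concatenate remaining + first: "f" + "mpiep" = "fmpiep"

fmpiep


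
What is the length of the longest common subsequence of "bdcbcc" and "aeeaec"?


LCS of "bdcbcc" and "aeeaec"
DP table:
           a    e    e    a    e    c
      0    0    0    0    0    0    0
  b   0    0    0    0    0    0    0
  d   0    0    0    0    0    0    0
  c   0    0    0    0    0    0    1
  b   0    0    0    0    0    0    1
  c   0    0    0    0    0    0    1
  c   0    0    0    0    0    0    1
LCS length = dp[6][6] = 1

1


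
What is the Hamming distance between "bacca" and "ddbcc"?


Comparing "bacca" and "ddbcc" position by position:
  Position 0: 'b' vs 'd' => differ
  Position 1: 'a' vs 'd' => differ
  Position 2: 'c' vs 'b' => differ
  Position 3: 'c' vs 'c' => same
  Position 4: 'a' vs 'c' => differ
Total differences (Hamming distance): 4

4


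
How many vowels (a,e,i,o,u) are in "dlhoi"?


Input: dlhoi
Checking each character:
  'd' at position 0: consonant
  'l' at position 1: consonant
  'h' at position 2: consonant
  'o' at position 3: vowel (running total: 1)
  'i' at position 4: vowel (running total: 2)
Total vowels: 2

2


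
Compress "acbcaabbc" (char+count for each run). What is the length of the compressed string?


Input: acbcaabbc
Runs:
  'a' x 1 => "a1"
  'c' x 1 => "c1"
  'b' x 1 => "b1"
  'c' x 1 => "c1"
  'a' x 2 => "a2"
  'b' x 2 => "b2"
  'c' x 1 => "c1"
Compressed: "a1c1b1c1a2b2c1"
Compressed length: 14

14


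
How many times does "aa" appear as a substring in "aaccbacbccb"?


Searching for "aa" in "aaccbacbccb"
Scanning each position:
  Position 0: "aa" => MATCH
  Position 1: "ac" => no
  Position 2: "cc" => no
  Position 3: "cb" => no
  Position 4: "ba" => no
  Position 5: "ac" => no
  Position 6: "cb" => no
  Position 7: "bc" => no
  Position 8: "cc" => no
  Position 9: "cb" => no
Total occurrences: 1

1


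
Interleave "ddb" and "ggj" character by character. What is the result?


Interleaving "ddb" and "ggj":
  Position 0: 'd' from first, 'g' from second => "dg"
  Position 1: 'd' from first, 'g' from second => "dg"
  Position 2: 'b' from first, 'j' from second => "bj"
Result: dgdgbj

dgdgbj


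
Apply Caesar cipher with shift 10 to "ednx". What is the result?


Caesar cipher: shift "ednx" by 10
  'e' (pos 4) + 10 = pos 14 = 'o'
  'd' (pos 3) + 10 = pos 13 = 'n'
  'n' (pos 13) + 10 = pos 23 = 'x'
  'x' (pos 23) + 10 = pos 7 = 'h'
Result: onxh

onxh


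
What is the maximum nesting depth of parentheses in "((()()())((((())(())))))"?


Input: "((()()())((((())(())))))"
Tracking depth:
  Position 0 '(': depth becomes 1
  Position 1 '(': depth becomes 2
  Position 2 '(': depth becomes 3
  Position 3 ')': depth becomes 2
  Position 4 '(': depth becomes 3
  Position 5 ')': depth becomes 2
  Position 6 '(': depth becomes 3
  Position 7 ')': depth becomes 2
  Position 8 ')': depth becomes 1
  Position 9 '(': depth becomes 2
  Position 10 '(': depth becomes 3
  Position 11 '(': depth becomes 4
  Position 12 '(': depth becomes 5
  Position 13 '(': depth becomes 6
  Position 14 ')': depth becomes 5
  Position 15 ')': depth becomes 4
  Position 16 '(': depth becomes 5
  Position 17 '(': depth becomes 6
  Position 18 ')': depth becomes 5
  Position 19 ')': depth becomes 4
  Position 20 ')': depth becomes 3
  Position 21 ')': depth becomes 2
  Position 22 ')': depth becomes 1
  Position 23 ')': depth becomes 0
Maximum depth reached: 6

6


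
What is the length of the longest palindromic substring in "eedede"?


Input: "eedede"
Checking substrings for palindromes:
  [1:6] "edede" (len 5) => palindrome
  [1:4] "ede" (len 3) => palindrome
  [2:5] "ded" (len 3) => palindrome
  [3:6] "ede" (len 3) => palindrome
  [0:2] "ee" (len 2) => palindrome
Longest palindromic substring: "edede" with length 5

5


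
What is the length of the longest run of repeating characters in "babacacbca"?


Input: "babacacbca"
Scanning for longest run:
  Position 1 ('a'): new char, reset run to 1
  Position 2 ('b'): new char, reset run to 1
  Position 3 ('a'): new char, reset run to 1
  Position 4 ('c'): new char, reset run to 1
  Position 5 ('a'): new char, reset run to 1
  Position 6 ('c'): new char, reset run to 1
  Position 7 ('b'): new char, reset run to 1
  Position 8 ('c'): new char, reset run to 1
  Position 9 ('a'): new char, reset run to 1
Longest run: 'b' with length 1

1


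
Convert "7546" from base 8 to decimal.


Input: "7546" in base 8
Positional expansion:
  Digit '7' (value 7) x 8^3 = 3584
  Digit '5' (value 5) x 8^2 = 320
  Digit '4' (value 4) x 8^1 = 32
  Digit '6' (value 6) x 8^0 = 6
Sum = 3942

3942


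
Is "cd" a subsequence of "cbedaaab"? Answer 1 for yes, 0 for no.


Check if "cd" is a subsequence of "cbedaaab"
Greedy scan:
  Position 0 ('c'): matches sub[0] = 'c'
  Position 1 ('b'): no match needed
  Position 2 ('e'): no match needed
  Position 3 ('d'): matches sub[1] = 'd'
  Position 4 ('a'): no match needed
  Position 5 ('a'): no match needed
  Position 6 ('a'): no match needed
  Position 7 ('b'): no match needed
All 2 characters matched => is a subsequence

1


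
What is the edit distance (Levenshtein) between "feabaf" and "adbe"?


Computing edit distance: "feabaf" -> "adbe"
DP table:
           a    d    b    e
      0    1    2    3    4
  f   1    1    2    3    4
  e   2    2    2    3    3
  a   3    2    3    3    4
  b   4    3    3    3    4
  a   5    4    4    4    4
  f   6    5    5    5    5
Edit distance = dp[6][4] = 5

5


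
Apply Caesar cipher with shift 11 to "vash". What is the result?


Caesar cipher: shift "vash" by 11
  'v' (pos 21) + 11 = pos 6 = 'g'
  'a' (pos 0) + 11 = pos 11 = 'l'
  's' (pos 18) + 11 = pos 3 = 'd'
  'h' (pos 7) + 11 = pos 18 = 's'
Result: glds

glds


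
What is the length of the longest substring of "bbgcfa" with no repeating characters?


Input: "bbgcfa"
Sliding window (track last position of each char):
  Position 0 ('b'): window [0,0] length 1 -- new best
  Position 1 ('b'): repeat (last at 0), move window start to 1
  Position 1 ('b'): window [1,1] length 1
  Position 2 ('g'): window [1,2] length 2 -- new best
  Position 3 ('c'): window [1,3] length 3 -- new best
  Position 4 ('f'): window [1,4] length 4 -- new best
  Position 5 ('a'): window [1,5] length 5 -- new best
Longest substring with no repeats: "bgcfa" with length 5

5


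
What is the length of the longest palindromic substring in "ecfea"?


Input: "ecfea"
Checking substrings for palindromes:
  No multi-char palindromic substrings found
Longest palindromic substring: "e" with length 1

1


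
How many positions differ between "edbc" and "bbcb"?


Comparing "edbc" and "bbcb" position by position:
  Position 0: 'e' vs 'b' => DIFFER
  Position 1: 'd' vs 'b' => DIFFER
  Position 2: 'b' vs 'c' => DIFFER
  Position 3: 'c' vs 'b' => DIFFER
Positions that differ: 4

4


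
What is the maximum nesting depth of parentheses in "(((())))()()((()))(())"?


Input: "(((())))()()((()))(())"
Tracking depth:
  Position 0 '(': depth becomes 1
  Position 1 '(': depth becomes 2
  Position 2 '(': depth becomes 3
  Position 3 '(': depth becomes 4
  Position 4 ')': depth becomes 3
  Position 5 ')': depth becomes 2
  Position 6 ')': depth becomes 1
  Position 7 ')': depth becomes 0
  Position 8 '(': depth becomes 1
  Position 9 ')': depth becomes 0
  Position 10 '(': depth becomes 1
  Position 11 ')': depth becomes 0
  Position 12 '(': depth becomes 1
  Position 13 '(': depth becomes 2
  Position 14 '(': depth becomes 3
  Position 15 ')': depth becomes 2
  Position 16 ')': depth becomes 1
  Position 17 ')': depth becomes 0
  Position 18 '(': depth becomes 1
  Position 19 '(': depth becomes 2
  Position 20 ')': depth becomes 1
  Position 21 ')': depth becomes 0
Maximum depth reached: 4

4


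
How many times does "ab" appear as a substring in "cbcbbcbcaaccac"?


Searching for "ab" in "cbcbbcbcaaccac"
Scanning each position:
  Position 0: "cb" => no
  Position 1: "bc" => no
  Position 2: "cb" => no
  Position 3: "bb" => no
  Position 4: "bc" => no
  Position 5: "cb" => no
  Position 6: "bc" => no
  Position 7: "ca" => no
  Position 8: "aa" => no
  Position 9: "ac" => no
  Position 10: "cc" => no
  Position 11: "ca" => no
  Position 12: "ac" => no
Total occurrences: 0

0


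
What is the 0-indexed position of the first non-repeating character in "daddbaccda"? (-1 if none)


Input: daddbaccda
Character frequencies:
  'a': 3
  'b': 1
  'c': 2
  'd': 4
Scanning left to right for freq == 1:
  Position 0 ('d'): freq=4, skip
  Position 1 ('a'): freq=3, skip
  Position 2 ('d'): freq=4, skip
  Position 3 ('d'): freq=4, skip
  Position 4 ('b'): unique! => answer = 4

4


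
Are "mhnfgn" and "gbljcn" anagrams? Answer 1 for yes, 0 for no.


Strings: "mhnfgn", "gbljcn"
Sorted first:  fghmnn
Sorted second: bcgjln
Differ at position 0: 'f' vs 'b' => not anagrams

0


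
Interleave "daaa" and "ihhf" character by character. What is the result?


Interleaving "daaa" and "ihhf":
  Position 0: 'd' from first, 'i' from second => "di"
  Position 1: 'a' from first, 'h' from second => "ah"
  Position 2: 'a' from first, 'h' from second => "ah"
  Position 3: 'a' from first, 'f' from second => "af"
Result: diahahaf

diahahaf


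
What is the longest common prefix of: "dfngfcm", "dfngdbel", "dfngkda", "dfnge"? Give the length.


Words: dfngfcm, dfngdbel, dfngkda, dfnge
  Position 0: all 'd' => match
  Position 1: all 'f' => match
  Position 2: all 'n' => match
  Position 3: all 'g' => match
  Position 4: ('f', 'd', 'k', 'e') => mismatch, stop
LCP = "dfng" (length 4)

4


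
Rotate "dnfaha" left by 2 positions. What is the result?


Input: "dnfaha", rotate left by 2
First 2 characters: "dn"
Remaining characters: "faha"
Concatenate remaining + first: "faha" + "dn" = "fahadn"

fahadn


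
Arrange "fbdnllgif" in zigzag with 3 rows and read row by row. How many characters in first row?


Zigzag "fbdnllgif" into 3 rows:
Placing characters:
  'f' => row 0
  'b' => row 1
  'd' => row 2
  'n' => row 1
  'l' => row 0
  'l' => row 1
  'g' => row 2
  'i' => row 1
  'f' => row 0
Rows:
  Row 0: "flf"
  Row 1: "bnli"
  Row 2: "dg"
First row length: 3

3


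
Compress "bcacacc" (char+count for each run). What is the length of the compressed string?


Input: bcacacc
Runs:
  'b' x 1 => "b1"
  'c' x 1 => "c1"
  'a' x 1 => "a1"
  'c' x 1 => "c1"
  'a' x 1 => "a1"
  'c' x 2 => "c2"
Compressed: "b1c1a1c1a1c2"
Compressed length: 12

12


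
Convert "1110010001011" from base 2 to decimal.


Input: "1110010001011" in base 2
Positional expansion:
  Digit '1' (value 1) x 2^12 = 4096
  Digit '1' (value 1) x 2^11 = 2048
  Digit '1' (value 1) x 2^10 = 1024
  Digit '0' (value 0) x 2^9 = 0
  Digit '0' (value 0) x 2^8 = 0
  Digit '1' (value 1) x 2^7 = 128
  Digit '0' (value 0) x 2^6 = 0
  Digit '0' (value 0) x 2^5 = 0
  Digit '0' (value 0) x 2^4 = 0
  Digit '1' (value 1) x 2^3 = 8
  Digit '0' (value 0) x 2^2 = 0
  Digit '1' (value 1) x 2^1 = 2
  Digit '1' (value 1) x 2^0 = 1
Sum = 7307

7307


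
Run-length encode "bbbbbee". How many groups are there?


Input: bbbbbee
Scanning for consecutive runs:
  Group 1: 'b' x 5 (positions 0-4)
  Group 2: 'e' x 2 (positions 5-6)
Total groups: 2

2


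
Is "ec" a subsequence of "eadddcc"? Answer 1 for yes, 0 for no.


Check if "ec" is a subsequence of "eadddcc"
Greedy scan:
  Position 0 ('e'): matches sub[0] = 'e'
  Position 1 ('a'): no match needed
  Position 2 ('d'): no match needed
  Position 3 ('d'): no match needed
  Position 4 ('d'): no match needed
  Position 5 ('c'): matches sub[1] = 'c'
  Position 6 ('c'): no match needed
All 2 characters matched => is a subsequence

1


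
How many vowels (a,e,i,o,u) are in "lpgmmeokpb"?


Input: lpgmmeokpb
Checking each character:
  'l' at position 0: consonant
  'p' at position 1: consonant
  'g' at position 2: consonant
  'm' at position 3: consonant
  'm' at position 4: consonant
  'e' at position 5: vowel (running total: 1)
  'o' at position 6: vowel (running total: 2)
  'k' at position 7: consonant
  'p' at position 8: consonant
  'b' at position 9: consonant
Total vowels: 2

2


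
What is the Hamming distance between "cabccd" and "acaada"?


Comparing "cabccd" and "acaada" position by position:
  Position 0: 'c' vs 'a' => differ
  Position 1: 'a' vs 'c' => differ
  Position 2: 'b' vs 'a' => differ
  Position 3: 'c' vs 'a' => differ
  Position 4: 'c' vs 'd' => differ
  Position 5: 'd' vs 'a' => differ
Total differences (Hamming distance): 6

6


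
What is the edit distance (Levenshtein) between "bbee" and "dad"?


Computing edit distance: "bbee" -> "dad"
DP table:
           d    a    d
      0    1    2    3
  b   1    1    2    3
  b   2    2    2    3
  e   3    3    3    3
  e   4    4    4    4
Edit distance = dp[4][3] = 4

4
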